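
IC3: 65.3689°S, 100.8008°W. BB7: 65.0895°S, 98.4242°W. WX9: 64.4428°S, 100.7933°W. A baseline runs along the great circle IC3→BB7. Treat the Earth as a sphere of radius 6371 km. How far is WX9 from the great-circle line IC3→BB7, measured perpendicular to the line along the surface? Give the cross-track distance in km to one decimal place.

δ₁₃ = central angle IC3→WX9 = 0.016164 rad  (haversine)
θ₁₃ = bearing IC3→WX9 = 0.200°,  θ₁₂ = bearing IC3→BB7 = 75.408°
dₓₜ = R·arcsin(sin δ₁₃ · sin(θ₁₃ − θ₁₂)) = 6371·arcsin(0.01616·sin(-75.208°)) = -99.565 km
|dₓₜ| = 99.565 km

99.6 km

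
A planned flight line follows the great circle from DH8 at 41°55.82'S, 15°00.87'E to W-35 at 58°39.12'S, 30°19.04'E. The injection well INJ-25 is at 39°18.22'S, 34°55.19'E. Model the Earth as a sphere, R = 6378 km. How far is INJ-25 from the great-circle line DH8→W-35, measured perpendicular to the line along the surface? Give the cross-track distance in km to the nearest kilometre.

1584 km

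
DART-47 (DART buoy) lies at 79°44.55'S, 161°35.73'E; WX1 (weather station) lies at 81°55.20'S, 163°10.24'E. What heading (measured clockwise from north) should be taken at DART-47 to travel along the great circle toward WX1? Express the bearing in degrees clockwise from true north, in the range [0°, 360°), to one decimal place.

174.2°

DART-47: φ = -79.74250°, λ = +161.59550°
WX1: φ = -81.92000°, λ = +163.17067°
Δλ = 1.5752°
y = sin Δλ · cos φ₂ = 0.003864
x = cos φ₁ sin φ₂ − sin φ₁ cos φ₂ cos Δλ = -0.038048
θ = atan2(y, x) = 174.2016° → 174.2016° (mod 360°)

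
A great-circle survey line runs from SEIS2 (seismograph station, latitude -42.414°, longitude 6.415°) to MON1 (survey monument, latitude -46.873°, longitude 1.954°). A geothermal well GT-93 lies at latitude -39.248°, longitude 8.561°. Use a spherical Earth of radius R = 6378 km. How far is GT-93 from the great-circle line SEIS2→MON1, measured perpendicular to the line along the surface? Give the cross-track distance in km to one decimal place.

δ₁₃ = central angle SEIS2→GT-93 = 0.062095 rad  (haversine)
θ₁₃ = bearing SEIS2→GT-93 = 27.860°,  θ₁₂ = bearing SEIS2→MON1 = 213.895°
dₓₜ = R·arcsin(sin δ₁₃ · sin(θ₁₃ − θ₁₂)) = 6378·arcsin(0.06206·sin(-186.036°)) = 41.617 km
|dₓₜ| = 41.617 km

41.6 km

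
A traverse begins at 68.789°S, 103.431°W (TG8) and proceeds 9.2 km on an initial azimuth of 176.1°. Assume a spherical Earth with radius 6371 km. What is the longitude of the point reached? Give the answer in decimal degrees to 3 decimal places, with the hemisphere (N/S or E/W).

δ = d/R = 9.2/6371 = 0.001444 rad
φ₂ = arcsin(sin φ₁ cos δ + cos φ₁ sin δ cos θ)
   = arcsin(-0.93225·1.00000 + 0.36180·0.00144·-0.99768) = -68.87155°
λ₂ = λ₁ + atan2(sin θ sin δ cos φ₁, cos δ − sin φ₁ sin φ₂) = -103.41539°

103.415°W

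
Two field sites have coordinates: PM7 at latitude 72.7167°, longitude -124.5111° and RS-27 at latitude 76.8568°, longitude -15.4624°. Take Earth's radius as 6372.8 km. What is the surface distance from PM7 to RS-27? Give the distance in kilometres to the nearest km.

2758 km

Δφ = 4.1401°,  Δλ = 109.0487°
a = sin²(Δφ/2) + cos φ₁ cos φ₂ sin²(Δλ/2) = 0.046107
c = 2·arcsin(√a) = 0.432819 rad = 24.7987°
d = R·c = 6372.8 × 0.432819 = 2758.3 km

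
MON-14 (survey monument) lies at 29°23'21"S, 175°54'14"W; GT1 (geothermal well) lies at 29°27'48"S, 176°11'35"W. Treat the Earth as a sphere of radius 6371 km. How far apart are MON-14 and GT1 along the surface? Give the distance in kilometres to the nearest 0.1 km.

29.2 km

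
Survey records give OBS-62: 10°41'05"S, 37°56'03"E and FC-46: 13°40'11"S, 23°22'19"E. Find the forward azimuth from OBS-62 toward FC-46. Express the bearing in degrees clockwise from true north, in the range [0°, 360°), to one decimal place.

OBS-62: φ = -10.68472°, λ = +37.93417°
FC-46: φ = -13.66972°, λ = +23.37194°
Δλ = -14.5622°
y = sin Δλ · cos φ₂ = -0.244309
x = cos φ₁ sin φ₂ − sin φ₁ cos φ₂ cos Δλ = -0.057862
θ = atan2(y, x) = -103.3243° → 256.6757° (mod 360°)

256.7°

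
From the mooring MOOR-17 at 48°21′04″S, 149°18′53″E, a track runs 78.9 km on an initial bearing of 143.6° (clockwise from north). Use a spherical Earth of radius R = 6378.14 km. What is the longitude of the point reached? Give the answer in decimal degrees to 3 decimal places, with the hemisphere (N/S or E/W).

MOOR-17: φ = -48.35111°, λ = +149.31472°
δ = d/R = 78.9/6378.14 = 0.012370 rad
φ₂ = arcsin(sin φ₁ cos δ + cos φ₁ sin δ cos θ)
   = arcsin(-0.74723·0.99992 + 0.66456·0.01237·-0.80489) = -48.91984°
λ₂ = λ₁ + atan2(sin θ sin δ cos φ₁, cos δ − sin φ₁ sin φ₂) = 149.95479°

149.955°E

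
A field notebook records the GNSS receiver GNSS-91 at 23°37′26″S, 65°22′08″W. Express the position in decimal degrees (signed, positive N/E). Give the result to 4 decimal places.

lat: 23.6239° S → -23.6239°
lon: 65.3689° W → -65.3689°

-23.6239°, -65.3689°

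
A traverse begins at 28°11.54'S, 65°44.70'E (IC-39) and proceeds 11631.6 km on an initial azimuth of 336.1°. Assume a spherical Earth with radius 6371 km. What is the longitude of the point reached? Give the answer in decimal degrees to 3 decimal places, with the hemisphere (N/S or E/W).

IC-39: φ = -28.19233°, λ = +65.74500°
δ = d/R = 11631.6/6371 = 1.825710 rad
φ₂ = arcsin(sin φ₁ cos δ + cos φ₁ sin δ cos θ)
   = arcsin(-0.47243·-0.25216 + 0.88137·0.96769·0.91425) = 64.01169°
λ₂ = λ₁ + atan2(sin θ sin δ cos φ₁, cos δ − sin φ₁ sin φ₂) = 2.27426°

2.274°E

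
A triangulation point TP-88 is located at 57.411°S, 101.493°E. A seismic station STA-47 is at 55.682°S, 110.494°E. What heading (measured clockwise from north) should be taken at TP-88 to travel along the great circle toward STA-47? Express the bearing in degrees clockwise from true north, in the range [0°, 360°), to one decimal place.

74.6°

Δλ = 9.0010°
y = sin Δλ · cos φ₂ = 0.088205
x = cos φ₁ sin φ₂ − sin φ₁ cos φ₂ cos Δλ = 0.024323
θ = atan2(y, x) = 74.5838° → 74.5838° (mod 360°)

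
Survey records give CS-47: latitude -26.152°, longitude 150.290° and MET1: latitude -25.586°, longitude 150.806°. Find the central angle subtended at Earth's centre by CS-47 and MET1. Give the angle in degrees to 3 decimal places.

Δφ = 0.5660°,  Δλ = 0.5160°
a = sin²(Δφ/2) + cos φ₁ cos φ₂ sin²(Δλ/2) = 0.000041
c = 2·arcsin(√a) = 0.012777 rad = 0.7321°

0.732°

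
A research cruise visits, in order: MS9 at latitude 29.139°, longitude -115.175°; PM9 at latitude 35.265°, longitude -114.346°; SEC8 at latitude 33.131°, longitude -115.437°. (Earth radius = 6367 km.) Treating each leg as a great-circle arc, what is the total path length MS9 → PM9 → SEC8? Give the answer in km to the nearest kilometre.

MS9→PM9: c = 0.107616 rad, d = 685.19 km
PM9→SEC8: c = 0.040437 rad, d = 257.46 km
Total = 685.19 + 257.46 = 942.66 km

943 km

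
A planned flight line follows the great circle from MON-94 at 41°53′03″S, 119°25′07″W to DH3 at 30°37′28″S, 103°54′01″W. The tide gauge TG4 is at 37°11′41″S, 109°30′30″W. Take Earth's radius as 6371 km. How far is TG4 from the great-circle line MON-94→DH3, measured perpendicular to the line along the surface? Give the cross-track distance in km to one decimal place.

152.3 km

MON-94: φ = -41.88417°, λ = -119.41861°
DH3: φ = -30.62444°, λ = -103.90028°
TG4: φ = -37.19472°, λ = -109.50833°
δ₁₃ = central angle MON-94→TG4 = 0.156344 rad  (haversine)
θ₁₃ = bearing MON-94→TG4 = 61.700°,  θ₁₂ = bearing MON-94→DH3 = 52.870°
dₓₜ = R·arcsin(sin δ₁₃ · sin(θ₁₃ − θ₁₂)) = 6371·arcsin(0.15571·sin(8.830°)) = 152.295 km
|dₓₜ| = 152.295 km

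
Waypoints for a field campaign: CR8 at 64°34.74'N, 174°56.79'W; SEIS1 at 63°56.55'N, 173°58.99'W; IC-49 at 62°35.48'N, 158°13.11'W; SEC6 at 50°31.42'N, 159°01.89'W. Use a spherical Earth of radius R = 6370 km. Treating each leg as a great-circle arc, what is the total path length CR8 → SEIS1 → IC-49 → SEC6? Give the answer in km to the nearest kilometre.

CR8: φ = +64.57900°, λ = -174.94650°
SEIS1: φ = +63.94250°, λ = -173.98317°
IC-49: φ = +62.59133°, λ = -158.21850°
SEC6: φ = +50.52367°, λ = -159.03150°
CR8→SEIS1: c = 0.013293 rad, d = 84.68 km
SEIS1→IC-49: c = 0.125654 rad, d = 800.42 km
IC-49→SEC6: c = 0.210761 rad, d = 1342.55 km
Total = 84.68 + 800.42 + 1342.55 = 2227.65 km

2228 km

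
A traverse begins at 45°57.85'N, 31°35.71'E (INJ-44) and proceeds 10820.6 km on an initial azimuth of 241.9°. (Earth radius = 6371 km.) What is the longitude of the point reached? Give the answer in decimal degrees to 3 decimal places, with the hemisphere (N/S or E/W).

INJ-44: φ = +45.96417°, λ = +31.59517°
δ = d/R = 10820.6/6371 = 1.698415 rad
φ₂ = arcsin(sin φ₁ cos δ + cos φ₁ sin δ cos θ)
   = arcsin(0.71891·-0.12727 + 0.69511·0.99187·-0.47101) = -24.59733°
λ₂ = λ₁ + atan2(sin θ sin δ cos φ₁, cos δ − sin φ₁ sin φ₂) = -42.61669°

42.617°W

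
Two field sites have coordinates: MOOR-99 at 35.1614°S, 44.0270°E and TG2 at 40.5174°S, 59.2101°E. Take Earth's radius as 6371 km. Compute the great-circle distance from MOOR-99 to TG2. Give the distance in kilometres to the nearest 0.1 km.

1457.7 km

Δφ = -5.3560°,  Δλ = 15.1831°
a = sin²(Δφ/2) + cos φ₁ cos φ₂ sin²(Δλ/2) = 0.013030
c = 2·arcsin(√a) = 0.228797 rad = 13.1091°
d = R·c = 6371 × 0.228797 = 1457.7 km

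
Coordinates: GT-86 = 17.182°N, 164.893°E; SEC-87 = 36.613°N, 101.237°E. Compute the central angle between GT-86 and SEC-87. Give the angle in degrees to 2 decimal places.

58.90°

Δφ = 19.4310°,  Δλ = -63.6560°
a = sin²(Δφ/2) + cos φ₁ cos φ₂ sin²(Δλ/2) = 0.241758
c = 2·arcsin(√a) = 1.028056 rad = 58.9033°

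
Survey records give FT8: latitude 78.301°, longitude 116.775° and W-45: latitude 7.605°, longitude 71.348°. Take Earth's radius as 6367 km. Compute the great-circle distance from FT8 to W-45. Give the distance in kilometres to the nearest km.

8256 km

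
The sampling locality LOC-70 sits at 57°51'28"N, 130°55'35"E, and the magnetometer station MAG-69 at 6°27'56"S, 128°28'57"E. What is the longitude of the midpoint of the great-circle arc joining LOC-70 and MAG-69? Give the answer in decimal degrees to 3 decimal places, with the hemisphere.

129.335°E

LOC-70: φ = +57.85778°, λ = +130.92639°
MAG-69: φ = -6.46556°, λ = +128.48250°
Bx = cos φ₂ cos Δλ = 0.992736,  By = cos φ₂ sin Δλ = -0.042370
φₘ = atan2(sin φ₁ + sin φ₂, √((cos φ₁ + Bx)² + By²)) = 25.70074°
λₘ = λ₁ + atan2(By, cos φ₁ + Bx) = 129.33467°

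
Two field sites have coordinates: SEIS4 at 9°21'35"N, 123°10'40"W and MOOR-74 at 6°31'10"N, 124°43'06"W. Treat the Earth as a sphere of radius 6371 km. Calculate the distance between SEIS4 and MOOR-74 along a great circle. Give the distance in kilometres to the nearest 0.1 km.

358.5 km

SEIS4: φ = +9.35972°, λ = -123.17778°
MOOR-74: φ = +6.51944°, λ = -124.71833°
Δφ = -2.8403°,  Δλ = -1.5406°
a = sin²(Δφ/2) + cos φ₁ cos φ₂ sin²(Δλ/2) = 0.000791
c = 2·arcsin(√a) = 0.056271 rad = 3.2241°
d = R·c = 6371 × 0.056271 = 358.5 km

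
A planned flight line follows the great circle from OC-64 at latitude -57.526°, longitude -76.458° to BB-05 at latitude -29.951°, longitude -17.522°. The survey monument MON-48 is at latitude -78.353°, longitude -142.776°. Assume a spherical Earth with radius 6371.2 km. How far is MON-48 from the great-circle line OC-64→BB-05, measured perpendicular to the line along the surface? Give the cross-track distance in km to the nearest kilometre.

2802 km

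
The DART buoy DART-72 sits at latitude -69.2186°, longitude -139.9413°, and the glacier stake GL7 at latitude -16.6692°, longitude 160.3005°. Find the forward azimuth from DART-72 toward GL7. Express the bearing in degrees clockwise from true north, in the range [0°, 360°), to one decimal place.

292.9°

Δλ = -59.7582°
y = sin Δλ · cos φ₂ = -0.827603
x = cos φ₁ sin φ₂ − sin φ₁ cos φ₂ cos Δλ = 0.349321
θ = atan2(y, x) = -67.1160° → 292.8840° (mod 360°)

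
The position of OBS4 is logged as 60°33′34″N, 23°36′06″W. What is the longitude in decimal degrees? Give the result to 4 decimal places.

23° + 36′/60 + 6″/3600 = 23 + 0.60000 + 0.00167 = 23.6017°

23.6017°W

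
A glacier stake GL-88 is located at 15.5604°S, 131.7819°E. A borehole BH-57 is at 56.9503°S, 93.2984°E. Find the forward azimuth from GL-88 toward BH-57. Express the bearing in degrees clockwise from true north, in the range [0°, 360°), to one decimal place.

Δλ = -38.4835°
y = sin Δλ · cos φ₂ = -0.339376
x = cos φ₁ sin φ₂ − sin φ₁ cos φ₂ cos Δλ = -0.692957
θ = atan2(y, x) = -153.9067° → 206.0933° (mod 360°)

206.1°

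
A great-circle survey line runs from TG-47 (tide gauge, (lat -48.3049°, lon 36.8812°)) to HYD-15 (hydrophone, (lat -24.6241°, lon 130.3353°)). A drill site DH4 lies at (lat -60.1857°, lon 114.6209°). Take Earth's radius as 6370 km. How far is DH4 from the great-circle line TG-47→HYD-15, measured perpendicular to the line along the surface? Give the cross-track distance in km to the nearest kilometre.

2005 km

δ₁₃ = central angle TG-47→DH4 = 0.769740 rad  (haversine)
θ₁₃ = bearing TG-47→DH4 = 135.724°,  θ₁₂ = bearing TG-47→HYD-15 = 109.316°
dₓₜ = R·arcsin(sin δ₁₃ · sin(θ₁₃ − θ₁₂)) = 6370·arcsin(0.69595·sin(26.409°)) = 2004.674 km
|dₓₜ| = 2004.674 km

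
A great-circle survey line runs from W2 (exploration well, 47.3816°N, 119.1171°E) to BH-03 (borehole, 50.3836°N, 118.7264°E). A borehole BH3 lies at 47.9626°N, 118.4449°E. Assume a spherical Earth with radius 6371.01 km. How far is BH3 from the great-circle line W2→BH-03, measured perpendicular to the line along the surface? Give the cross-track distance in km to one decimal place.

44.5 km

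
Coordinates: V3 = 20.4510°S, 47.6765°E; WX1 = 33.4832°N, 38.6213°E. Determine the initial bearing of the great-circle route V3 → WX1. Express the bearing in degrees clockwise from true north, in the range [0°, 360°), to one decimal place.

350.7°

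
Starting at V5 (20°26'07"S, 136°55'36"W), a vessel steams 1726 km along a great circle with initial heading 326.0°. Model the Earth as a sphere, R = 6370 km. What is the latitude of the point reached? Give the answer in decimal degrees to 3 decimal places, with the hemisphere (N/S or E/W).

7.382°S

V5: φ = -20.43528°, λ = -136.92667°
δ = d/R = 1726/6370 = 0.270958 rad
φ₂ = arcsin(sin φ₁ cos δ + cos φ₁ sin δ cos θ)
   = arcsin(-0.34915·0.96352 + 0.93707·0.26765·0.82904) = -7.38174°
λ₂ = λ₁ + atan2(sin θ sin δ cos φ₁, cos δ − sin φ₁ sin φ₂) = -145.60698°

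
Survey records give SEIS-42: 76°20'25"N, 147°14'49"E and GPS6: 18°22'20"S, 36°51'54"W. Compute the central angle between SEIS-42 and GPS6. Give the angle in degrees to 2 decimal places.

SEIS-42: φ = +76.34028°, λ = +147.24694°
GPS6: φ = -18.37222°, λ = -36.86500°
Δφ = -94.7125°,  Δλ = 175.8881°
a = sin²(Δφ/2) + cos φ₁ cos φ₂ sin²(Δλ/2) = 0.764908
c = 2·arcsin(√a) = 2.129179 rad = 121.9930°

121.99°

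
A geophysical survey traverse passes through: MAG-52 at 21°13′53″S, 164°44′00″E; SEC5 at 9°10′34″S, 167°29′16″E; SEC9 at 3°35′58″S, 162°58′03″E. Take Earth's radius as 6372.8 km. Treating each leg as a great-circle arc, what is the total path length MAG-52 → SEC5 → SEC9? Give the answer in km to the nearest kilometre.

MAG-52: φ = -21.23139°, λ = +164.73333°
SEC5: φ = -9.17611°, λ = +167.48778°
SEC9: φ = -3.59944°, λ = +162.96750°
MAG-52→SEC5: c = 0.215435 rad, d = 1372.93 km
SEC5→SEC9: c = 0.124962 rad, d = 796.36 km
Total = 1372.93 + 796.36 = 2169.28 km

2169 km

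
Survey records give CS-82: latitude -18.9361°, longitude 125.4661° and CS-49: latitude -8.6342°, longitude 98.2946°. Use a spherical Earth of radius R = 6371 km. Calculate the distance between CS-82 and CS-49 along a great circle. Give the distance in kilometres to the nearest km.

3144 km

Δφ = 10.3019°,  Δλ = -27.1715°
a = sin²(Δφ/2) + cos φ₁ cos φ₂ sin²(Δλ/2) = 0.059661
c = 2·arcsin(√a) = 0.493505 rad = 28.2757°
d = R·c = 6371 × 0.493505 = 3144.1 km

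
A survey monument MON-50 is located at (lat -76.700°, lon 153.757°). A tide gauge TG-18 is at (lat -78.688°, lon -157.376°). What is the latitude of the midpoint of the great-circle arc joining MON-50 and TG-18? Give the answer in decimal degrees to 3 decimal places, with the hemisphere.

78.760°S

Bx = cos φ₂ cos Δλ = 0.129030,  By = cos φ₂ sin Δλ = 0.147738
φₘ = atan2(sin φ₁ + sin φ₂, √((cos φ₁ + Bx)² + By²)) = -78.75961°
λₘ = λ₁ + atan2(By, cos φ₁ + Bx) = 176.12101°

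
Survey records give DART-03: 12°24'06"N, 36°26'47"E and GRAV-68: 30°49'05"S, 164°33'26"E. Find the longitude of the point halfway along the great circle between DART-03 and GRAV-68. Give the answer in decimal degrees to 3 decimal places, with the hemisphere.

DART-03: φ = +12.40167°, λ = +36.44639°
GRAV-68: φ = -30.81806°, λ = +164.55722°
Bx = cos φ₂ cos Δλ = -0.530037,  By = cos φ₂ sin Δλ = 0.675718
φₘ = atan2(sin φ₁ + sin φ₂, √((cos φ₁ + Bx)² + By²)) = -20.17096°
λₘ = λ₁ + atan2(By, cos φ₁ + Bx) = 92.98293°

92.983°E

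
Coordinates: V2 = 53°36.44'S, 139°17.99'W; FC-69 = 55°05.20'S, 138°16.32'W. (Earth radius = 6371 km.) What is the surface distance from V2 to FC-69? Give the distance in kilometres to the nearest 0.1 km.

V2: φ = -53.60733°, λ = -139.29983°
FC-69: φ = -55.08667°, λ = -138.27200°
Δφ = -1.4793°,  Δλ = 1.0278°
a = sin²(Δφ/2) + cos φ₁ cos φ₂ sin²(Δλ/2) = 0.000194
c = 2·arcsin(√a) = 0.027855 rad = 1.5960°
d = R·c = 6371 × 0.027855 = 177.5 km

177.5 km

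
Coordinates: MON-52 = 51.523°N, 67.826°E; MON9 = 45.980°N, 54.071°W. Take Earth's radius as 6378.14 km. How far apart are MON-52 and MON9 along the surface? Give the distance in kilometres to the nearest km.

Δφ = -5.5430°,  Δλ = -121.8970°
a = sin²(Δφ/2) + cos φ₁ cos φ₂ sin²(Δλ/2) = 0.332756
c = 2·arcsin(√a) = 1.229735 rad = 70.4586°
d = R·c = 6378.14 × 1.229735 = 7843.4 km

7843 km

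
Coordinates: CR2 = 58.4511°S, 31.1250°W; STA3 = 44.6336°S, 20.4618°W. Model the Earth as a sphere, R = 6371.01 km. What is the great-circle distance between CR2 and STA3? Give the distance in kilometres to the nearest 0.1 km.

1699.5 km

Δφ = 13.8175°,  Δλ = 10.6632°
a = sin²(Δφ/2) + cos φ₁ cos φ₂ sin²(Δλ/2) = 0.017684
c = 2·arcsin(√a) = 0.266753 rad = 15.2838°
d = R·c = 6371.01 × 0.266753 = 1699.5 km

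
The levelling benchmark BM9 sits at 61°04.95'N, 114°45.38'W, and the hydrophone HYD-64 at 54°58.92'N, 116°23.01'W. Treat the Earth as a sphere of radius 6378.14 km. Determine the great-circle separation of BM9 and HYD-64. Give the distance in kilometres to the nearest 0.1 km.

BM9: φ = +61.08250°, λ = -114.75633°
HYD-64: φ = +54.98200°, λ = -116.38350°
Δφ = -6.1005°,  Δλ = -1.6272°
a = sin²(Δφ/2) + cos φ₁ cos φ₂ sin²(Δλ/2) = 0.002887
c = 2·arcsin(√a) = 0.107522 rad = 6.1605°
d = R·c = 6378.14 × 0.107522 = 685.8 km

685.8 km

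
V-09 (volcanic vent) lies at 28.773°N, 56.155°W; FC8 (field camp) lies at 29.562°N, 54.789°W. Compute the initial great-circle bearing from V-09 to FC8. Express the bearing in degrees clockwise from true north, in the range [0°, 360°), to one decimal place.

Δλ = 1.3660°
y = sin Δλ · cos φ₂ = 0.020736
x = cos φ₁ sin φ₂ − sin φ₁ cos φ₂ cos Δλ = 0.013889
θ = atan2(y, x) = 56.1849° → 56.1849° (mod 360°)

56.2°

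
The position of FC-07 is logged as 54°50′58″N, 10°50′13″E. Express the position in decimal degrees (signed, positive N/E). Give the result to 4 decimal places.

lat: 54.8494° N → +54.8494°
lon: 10.8369° E → +10.8369°

+54.8494°, +10.8369°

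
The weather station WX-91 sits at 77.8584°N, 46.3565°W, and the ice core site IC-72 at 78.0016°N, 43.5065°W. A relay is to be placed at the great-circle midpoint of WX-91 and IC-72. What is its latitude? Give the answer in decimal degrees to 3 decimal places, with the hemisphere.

77.934°N

Bx = cos φ₂ cos Δλ = 0.207627,  By = cos φ₂ sin Δλ = 0.010336
φₘ = atan2(sin φ₁ + sin φ₂, √((cos φ₁ + Bx)² + By²)) = 77.93362°
λₘ = λ₁ + atan2(By, cos φ₁ + Bx) = -44.93983°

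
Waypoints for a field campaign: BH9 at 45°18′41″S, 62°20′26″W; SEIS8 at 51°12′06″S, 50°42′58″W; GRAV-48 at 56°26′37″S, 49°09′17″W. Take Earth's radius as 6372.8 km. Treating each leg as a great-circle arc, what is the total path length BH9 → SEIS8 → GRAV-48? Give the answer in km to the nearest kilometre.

1672 km

BH9: φ = -45.31139°, λ = -62.34056°
SEIS8: φ = -51.20167°, λ = -50.71611°
GRAV-48: φ = -56.44361°, λ = -49.15472°
BH9→SEIS8: c = 0.169422 rad, d = 1079.69 km
SEIS8→GRAV-48: c = 0.092886 rad, d = 591.94 km
Total = 1079.69 + 591.94 = 1671.64 km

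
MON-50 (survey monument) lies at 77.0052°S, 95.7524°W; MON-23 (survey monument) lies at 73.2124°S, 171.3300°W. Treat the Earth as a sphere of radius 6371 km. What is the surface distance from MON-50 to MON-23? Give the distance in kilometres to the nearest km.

Δφ = 3.7928°,  Δλ = -75.5776°
a = sin²(Δφ/2) + cos φ₁ cos φ₂ sin²(Δλ/2) = 0.025480
c = 2·arcsin(√a) = 0.320621 rad = 18.3702°
d = R·c = 6371 × 0.320621 = 2042.7 km

2043 km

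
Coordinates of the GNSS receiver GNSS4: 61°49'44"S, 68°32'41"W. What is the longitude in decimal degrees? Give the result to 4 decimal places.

68.5447°W

68° + 32′/60 + 41″/3600 = 68 + 0.53333 + 0.01139 = 68.5447°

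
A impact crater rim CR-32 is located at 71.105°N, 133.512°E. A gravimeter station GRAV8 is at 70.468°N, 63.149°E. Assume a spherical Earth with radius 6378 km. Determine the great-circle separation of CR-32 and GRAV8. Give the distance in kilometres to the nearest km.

2434 km

Δφ = -0.6370°,  Δλ = -70.3630°
a = sin²(Δφ/2) + cos φ₁ cos φ₂ sin²(Δλ/2) = 0.035973
c = 2·arcsin(√a) = 0.381642 rad = 21.8665°
d = R·c = 6378 × 0.381642 = 2434.1 km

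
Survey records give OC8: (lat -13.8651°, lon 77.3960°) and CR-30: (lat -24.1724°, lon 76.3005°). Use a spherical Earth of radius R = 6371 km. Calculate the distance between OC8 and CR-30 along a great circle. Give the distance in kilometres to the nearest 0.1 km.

Δφ = -10.3073°,  Δλ = -1.0955°
a = sin²(Δφ/2) + cos φ₁ cos φ₂ sin²(Δλ/2) = 0.008150
c = 2·arcsin(√a) = 0.180799 rad = 10.3590°
d = R·c = 6371 × 0.180799 = 1151.9 km

1151.9 km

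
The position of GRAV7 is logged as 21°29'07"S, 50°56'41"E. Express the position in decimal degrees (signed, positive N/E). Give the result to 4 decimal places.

-21.4853°, +50.9447°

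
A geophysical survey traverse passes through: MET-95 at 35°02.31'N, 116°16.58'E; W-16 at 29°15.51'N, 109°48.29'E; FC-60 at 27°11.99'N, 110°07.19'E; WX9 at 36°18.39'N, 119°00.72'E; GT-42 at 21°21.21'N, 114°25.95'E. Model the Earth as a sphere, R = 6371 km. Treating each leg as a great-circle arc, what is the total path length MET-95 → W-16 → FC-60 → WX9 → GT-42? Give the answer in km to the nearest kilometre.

4152 km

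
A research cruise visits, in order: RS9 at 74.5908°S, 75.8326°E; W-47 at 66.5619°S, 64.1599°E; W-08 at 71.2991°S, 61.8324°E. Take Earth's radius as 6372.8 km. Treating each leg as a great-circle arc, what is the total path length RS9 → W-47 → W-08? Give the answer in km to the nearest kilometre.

1523 km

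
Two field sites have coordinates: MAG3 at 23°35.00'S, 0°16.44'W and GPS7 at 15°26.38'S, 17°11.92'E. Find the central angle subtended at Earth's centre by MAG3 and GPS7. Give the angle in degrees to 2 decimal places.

MAG3: φ = -23.58333°, λ = -0.27400°
GPS7: φ = -15.43967°, λ = +17.19867°
Δφ = 8.1437°,  Δλ = 17.4727°
a = sin²(Δφ/2) + cos φ₁ cos φ₂ sin²(Δλ/2) = 0.025422
c = 2·arcsin(√a) = 0.320253 rad = 18.3491°

18.35°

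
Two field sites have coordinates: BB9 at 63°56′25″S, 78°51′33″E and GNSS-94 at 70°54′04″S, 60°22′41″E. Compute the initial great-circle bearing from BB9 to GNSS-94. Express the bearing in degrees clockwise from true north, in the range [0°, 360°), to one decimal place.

217.3°

BB9: φ = -63.94028°, λ = +78.85917°
GNSS-94: φ = -70.90111°, λ = +60.37806°
Δλ = -18.4811°
y = sin Δλ · cos φ₂ = -0.103720
x = cos φ₁ sin φ₂ − sin φ₁ cos φ₂ cos Δλ = -0.136350
θ = atan2(y, x) = -142.7401° → 217.2599° (mod 360°)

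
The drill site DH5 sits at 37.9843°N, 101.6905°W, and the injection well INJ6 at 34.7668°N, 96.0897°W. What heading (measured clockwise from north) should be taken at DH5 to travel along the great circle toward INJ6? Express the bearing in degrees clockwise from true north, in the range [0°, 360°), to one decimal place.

Δλ = 5.6008°
y = sin Δλ · cos φ₂ = 0.080174
x = cos φ₁ sin φ₂ − sin φ₁ cos φ₂ cos Δλ = -0.053713
θ = atan2(y, x) = 123.8203° → 123.8203° (mod 360°)

123.8°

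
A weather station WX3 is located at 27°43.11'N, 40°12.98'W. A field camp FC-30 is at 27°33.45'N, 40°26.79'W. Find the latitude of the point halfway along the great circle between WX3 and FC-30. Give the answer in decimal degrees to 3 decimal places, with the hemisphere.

WX3: φ = +27.71850°, λ = -40.21633°
FC-30: φ = +27.55750°, λ = -40.44650°
Bx = cos φ₂ cos Δλ = 0.886540,  By = cos φ₂ sin Δλ = -0.003561
φₘ = atan2(sin φ₁ + sin φ₂, √((cos φ₁ + Bx)² + By²)) = 27.63805°
λₘ = λ₁ + atan2(By, cos φ₁ + Bx) = -40.33150°

27.638°N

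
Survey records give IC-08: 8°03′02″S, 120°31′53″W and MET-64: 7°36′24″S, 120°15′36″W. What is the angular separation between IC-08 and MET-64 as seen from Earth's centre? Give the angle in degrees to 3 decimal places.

IC-08: φ = -8.05056°, λ = -120.53139°
MET-64: φ = -7.60667°, λ = -120.26000°
Δφ = 0.4439°,  Δλ = 0.2714°
a = sin²(Δφ/2) + cos φ₁ cos φ₂ sin²(Δλ/2) = 0.000021
c = 2·arcsin(√a) = 0.009058 rad = 0.5190°

0.519°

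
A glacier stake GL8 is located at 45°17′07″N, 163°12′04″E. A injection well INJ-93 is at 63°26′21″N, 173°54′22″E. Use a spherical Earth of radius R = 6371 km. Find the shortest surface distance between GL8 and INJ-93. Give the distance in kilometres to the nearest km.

GL8: φ = +45.28528°, λ = +163.20111°
INJ-93: φ = +63.43917°, λ = +173.90611°
Δφ = 18.1539°,  Δλ = 10.7050°
a = sin²(Δφ/2) + cos φ₁ cos φ₂ sin²(Δλ/2) = 0.027626
c = 2·arcsin(√a) = 0.333972 rad = 19.1352°
d = R·c = 6371 × 0.333972 = 2127.7 km

2128 km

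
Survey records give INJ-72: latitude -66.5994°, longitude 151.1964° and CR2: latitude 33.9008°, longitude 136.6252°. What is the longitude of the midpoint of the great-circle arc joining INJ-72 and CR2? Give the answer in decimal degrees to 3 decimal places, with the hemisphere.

141.329°E

Bx = cos φ₂ cos Δλ = 0.803308,  By = cos φ₂ sin Δλ = -0.208815
φₘ = atan2(sin φ₁ + sin φ₂, √((cos φ₁ + Bx)² + By²)) = -16.45936°
λₘ = λ₁ + atan2(By, cos φ₁ + Bx) = 141.32882°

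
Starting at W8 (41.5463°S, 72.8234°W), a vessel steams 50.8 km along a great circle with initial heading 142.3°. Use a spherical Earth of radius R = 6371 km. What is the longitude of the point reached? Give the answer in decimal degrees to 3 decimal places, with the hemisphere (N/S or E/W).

72.448°W

δ = d/R = 50.8/6371 = 0.007974 rad
φ₂ = arcsin(sin φ₁ cos δ + cos φ₁ sin δ cos θ)
   = arcsin(-0.66323·0.99997 + 0.74842·0.00797·-0.79122) = -41.90717°
λ₂ = λ₁ + atan2(sin θ sin δ cos φ₁, cos δ − sin φ₁ sin φ₂) = -72.44801°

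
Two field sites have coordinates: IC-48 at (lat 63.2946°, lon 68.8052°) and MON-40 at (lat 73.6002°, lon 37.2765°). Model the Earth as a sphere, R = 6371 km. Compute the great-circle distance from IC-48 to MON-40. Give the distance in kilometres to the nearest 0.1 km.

1687.2 km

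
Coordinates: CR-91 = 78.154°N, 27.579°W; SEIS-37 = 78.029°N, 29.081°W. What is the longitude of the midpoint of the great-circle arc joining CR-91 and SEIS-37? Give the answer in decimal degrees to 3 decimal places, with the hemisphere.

Bx = cos φ₂ cos Δλ = 0.207345,  By = cos φ₂ sin Δλ = -0.005437
φₘ = atan2(sin φ₁ + sin φ₂, √((cos φ₁ + Bx)² + By²)) = 78.09249°
λₘ = λ₁ + atan2(By, cos φ₁ + Bx) = -28.33388°

28.334°W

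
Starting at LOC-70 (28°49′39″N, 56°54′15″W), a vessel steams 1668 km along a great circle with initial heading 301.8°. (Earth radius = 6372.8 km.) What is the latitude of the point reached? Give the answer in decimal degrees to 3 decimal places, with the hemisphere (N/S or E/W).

LOC-70: φ = +28.82750°, λ = -56.90417°
δ = d/R = 1668/6372.8 = 0.261737 rad
φ₂ = arcsin(sin φ₁ cos δ + cos φ₁ sin δ cos θ)
   = arcsin(0.48217·0.96594 + 0.87608·0.25876·0.52696) = 35.81777°
λ₂ = λ₁ + atan2(sin θ sin δ cos φ₁, cos δ − sin φ₁ sin φ₂) = -72.64031°

35.818°N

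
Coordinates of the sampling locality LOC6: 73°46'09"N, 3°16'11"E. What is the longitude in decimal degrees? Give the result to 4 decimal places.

3.2697°E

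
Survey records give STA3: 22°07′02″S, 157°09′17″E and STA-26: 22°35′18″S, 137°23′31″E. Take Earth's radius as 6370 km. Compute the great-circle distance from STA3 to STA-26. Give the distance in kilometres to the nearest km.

STA3: φ = -22.11722°, λ = +157.15472°
STA-26: φ = -22.58833°, λ = +137.39194°
Δφ = -0.4711°,  Δλ = -19.7628°
a = sin²(Δφ/2) + cos φ₁ cos φ₂ sin²(Δλ/2) = 0.025207
c = 2·arcsin(√a) = 0.318881 rad = 18.2706°
d = R·c = 6370 × 0.318881 = 2031.3 km

2031 km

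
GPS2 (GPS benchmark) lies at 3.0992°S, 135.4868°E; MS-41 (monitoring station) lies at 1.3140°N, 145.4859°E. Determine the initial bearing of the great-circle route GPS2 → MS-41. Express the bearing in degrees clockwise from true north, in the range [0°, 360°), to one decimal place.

Δλ = 9.9991°
y = sin Δλ · cos φ₂ = 0.173587
x = cos φ₁ sin φ₂ − sin φ₁ cos φ₂ cos Δλ = 0.076128
θ = atan2(y, x) = 66.3198° → 66.3198° (mod 360°)

66.3°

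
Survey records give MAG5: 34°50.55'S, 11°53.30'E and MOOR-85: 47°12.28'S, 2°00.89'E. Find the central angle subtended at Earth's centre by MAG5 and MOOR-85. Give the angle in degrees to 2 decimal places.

MAG5: φ = -34.84250°, λ = +11.88833°
MOOR-85: φ = -47.20467°, λ = +2.01483°
Δφ = -12.3622°,  Δλ = -9.8735°
a = sin²(Δφ/2) + cos φ₁ cos φ₂ sin²(Δλ/2) = 0.015722
c = 2·arcsin(√a) = 0.251439 rad = 14.4064°

14.41°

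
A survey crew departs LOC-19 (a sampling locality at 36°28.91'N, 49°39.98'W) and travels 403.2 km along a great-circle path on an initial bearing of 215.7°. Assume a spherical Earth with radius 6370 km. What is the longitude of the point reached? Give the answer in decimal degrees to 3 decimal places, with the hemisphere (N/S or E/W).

52.204°W

LOC-19: φ = +36.48183°, λ = -49.66633°
δ = d/R = 403.2/6370 = 0.063297 rad
φ₂ = arcsin(sin φ₁ cos δ + cos φ₁ sin δ cos θ)
   = arcsin(0.59457·0.99800 + 0.80405·0.06325·-0.81208) = 33.50949°
λ₂ = λ₁ + atan2(sin θ sin δ cos φ₁, cos δ − sin φ₁ sin φ₂) = -52.20361°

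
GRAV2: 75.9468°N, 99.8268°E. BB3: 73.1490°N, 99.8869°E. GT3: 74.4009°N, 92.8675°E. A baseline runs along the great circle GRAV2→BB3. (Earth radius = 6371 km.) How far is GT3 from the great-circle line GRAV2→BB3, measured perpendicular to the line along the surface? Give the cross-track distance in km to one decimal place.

208.6 km

δ₁₃ = central angle GRAV2→GT3 = 0.041113 rad  (haversine)
θ₁₃ = bearing GRAV2→GT3 = 232.439°,  θ₁₂ = bearing GRAV2→BB3 = 179.643°
dₓₜ = R·arcsin(sin δ₁₃ · sin(θ₁₃ − θ₁₂)) = 6371·arcsin(0.04110·sin(52.796°)) = 208.605 km
|dₓₜ| = 208.605 km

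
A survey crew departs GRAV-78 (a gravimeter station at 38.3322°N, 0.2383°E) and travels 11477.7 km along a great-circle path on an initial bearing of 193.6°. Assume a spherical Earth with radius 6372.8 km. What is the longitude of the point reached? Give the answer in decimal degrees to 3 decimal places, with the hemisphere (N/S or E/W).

29.065°W

δ = d/R = 11477.7/6372.8 = 1.801045 rad
φ₂ = arcsin(sin φ₁ cos δ + cos φ₁ sin δ cos θ)
   = arcsin(0.62022·-0.22822 + 0.78443·0.97361·-0.97196) = -62.11142°
λ₂ = λ₁ + atan2(sin θ sin δ cos φ₁, cos δ − sin φ₁ sin φ₂) = -29.06538°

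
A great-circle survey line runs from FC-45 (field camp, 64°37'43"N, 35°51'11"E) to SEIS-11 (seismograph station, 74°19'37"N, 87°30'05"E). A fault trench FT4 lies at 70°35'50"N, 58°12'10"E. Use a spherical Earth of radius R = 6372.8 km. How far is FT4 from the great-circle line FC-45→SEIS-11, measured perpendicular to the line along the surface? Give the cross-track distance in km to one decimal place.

117.1 km

FC-45: φ = +64.62861°, λ = +35.85306°
SEIS-11: φ = +74.32694°, λ = +87.50139°
FT4: φ = +70.59722°, λ = +58.20278°
δ₁₃ = central angle FC-45→FT4 = 0.179763 rad  (haversine)
θ₁₃ = bearing FC-45→FT4 = 44.953°,  θ₁₂ = bearing FC-45→SEIS-11 = 39.056°
dₓₜ = R·arcsin(sin δ₁₃ · sin(θ₁₃ − θ₁₂)) = 6372.8·arcsin(0.17880·sin(5.897°)) = 117.074 km
|dₓₜ| = 117.074 km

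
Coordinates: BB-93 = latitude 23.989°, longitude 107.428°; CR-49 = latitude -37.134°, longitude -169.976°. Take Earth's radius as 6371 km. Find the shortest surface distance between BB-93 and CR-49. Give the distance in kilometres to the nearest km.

10977 km

Δφ = -61.1230°,  Δλ = 82.5960°
a = sin²(Δφ/2) + cos φ₁ cos φ₂ sin²(Δλ/2) = 0.575786
c = 2·arcsin(√a) = 1.722956 rad = 98.7181°
d = R·c = 6371 × 1.722956 = 10977.0 km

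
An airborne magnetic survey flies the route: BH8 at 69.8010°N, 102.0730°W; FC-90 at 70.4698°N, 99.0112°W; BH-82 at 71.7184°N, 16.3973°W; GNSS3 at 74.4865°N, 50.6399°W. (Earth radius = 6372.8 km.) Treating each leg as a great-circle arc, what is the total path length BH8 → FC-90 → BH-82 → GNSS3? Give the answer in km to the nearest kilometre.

BH8→FC-90: c = 0.021583 rad, d = 137.54 km
FC-90→BH-82: c = 0.431411 rad, d = 2749.29 km
BH-82→GNSS3: c = 0.177489 rad, d = 1131.10 km
Total = 137.54 + 2749.29 + 1131.10 = 4017.94 km

4018 km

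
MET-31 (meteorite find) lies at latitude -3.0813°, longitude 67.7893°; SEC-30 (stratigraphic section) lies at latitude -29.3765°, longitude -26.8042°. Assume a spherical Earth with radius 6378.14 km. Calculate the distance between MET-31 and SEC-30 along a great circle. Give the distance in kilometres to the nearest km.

Δφ = -26.2952°,  Δλ = -94.5935°
a = sin²(Δφ/2) + cos φ₁ cos φ₂ sin²(Δλ/2) = 0.521659
c = 2·arcsin(√a) = 1.614129 rad = 92.4828°
d = R·c = 6378.14 × 1.614129 = 10295.1 km

10295 km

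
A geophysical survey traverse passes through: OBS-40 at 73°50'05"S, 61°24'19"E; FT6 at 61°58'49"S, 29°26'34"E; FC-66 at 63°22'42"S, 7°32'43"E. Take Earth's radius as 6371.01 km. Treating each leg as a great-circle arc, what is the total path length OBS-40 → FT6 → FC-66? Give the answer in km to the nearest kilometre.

2957 km

OBS-40: φ = -73.83472°, λ = +61.40528°
FT6: φ = -61.98028°, λ = +29.44278°
FC-66: φ = -63.37833°, λ = +7.54528°
OBS-40→FT6: c = 0.287893 rad, d = 1834.17 km
FT6→FC-66: c = 0.176211 rad, d = 1122.64 km
Total = 1834.17 + 1122.64 = 2956.81 km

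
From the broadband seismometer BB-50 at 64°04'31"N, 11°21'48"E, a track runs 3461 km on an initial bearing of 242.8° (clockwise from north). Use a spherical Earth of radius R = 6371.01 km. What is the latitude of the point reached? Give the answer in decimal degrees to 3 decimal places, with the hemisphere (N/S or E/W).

41.805°N

BB-50: φ = +64.07528°, λ = +11.36333°
δ = d/R = 3461/6371.01 = 0.543242 rad
φ₂ = arcsin(sin φ₁ cos δ + cos φ₁ sin δ cos θ)
   = arcsin(0.89937·0.85604 + 0.43719·0.51691·-0.45710) = 41.80475°
λ₂ = λ₁ + atan2(sin θ sin δ cos φ₁, cos δ − sin φ₁ sin φ₂) = -26.71717°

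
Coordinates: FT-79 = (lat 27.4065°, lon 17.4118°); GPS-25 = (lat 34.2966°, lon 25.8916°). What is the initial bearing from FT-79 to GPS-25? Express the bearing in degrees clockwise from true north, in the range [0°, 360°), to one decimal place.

Δλ = 8.4798°
y = sin Δλ · cos φ₂ = 0.121822
x = cos φ₁ sin φ₂ − sin φ₁ cos φ₂ cos Δλ = 0.124122
θ = atan2(y, x) = 44.4641° → 44.4641° (mod 360°)

44.5°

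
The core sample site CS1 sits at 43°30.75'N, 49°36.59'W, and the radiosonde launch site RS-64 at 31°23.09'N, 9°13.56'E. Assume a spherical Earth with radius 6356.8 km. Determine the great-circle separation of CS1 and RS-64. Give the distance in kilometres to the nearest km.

5241 km

CS1: φ = +43.51250°, λ = -49.60983°
RS-64: φ = +31.38483°, λ = +9.22600°
Δφ = -12.1277°,  Δλ = 58.8358°
a = sin²(Δφ/2) + cos φ₁ cos φ₂ sin²(Δλ/2) = 0.160523
c = 2·arcsin(√a) = 0.824460 rad = 47.2381°
d = R·c = 6356.8 × 0.824460 = 5240.9 km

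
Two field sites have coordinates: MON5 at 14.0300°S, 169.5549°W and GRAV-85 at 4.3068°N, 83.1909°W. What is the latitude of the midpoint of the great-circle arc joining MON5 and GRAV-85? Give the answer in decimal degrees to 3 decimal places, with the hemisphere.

Bx = cos φ₂ cos Δλ = 0.063239,  By = cos φ₂ sin Δλ = 0.995169
φₘ = atan2(sin φ₁ + sin φ₂, √((cos φ₁ + Bx)² + By²)) = -6.65262°
λₘ = λ₁ + atan2(By, cos φ₁ + Bx) = -125.63479°

6.653°S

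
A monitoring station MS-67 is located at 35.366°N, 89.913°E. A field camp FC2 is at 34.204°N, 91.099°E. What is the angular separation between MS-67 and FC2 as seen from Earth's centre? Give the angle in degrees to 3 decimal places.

Δφ = -1.1620°,  Δλ = 1.1860°
a = sin²(Δφ/2) + cos φ₁ cos φ₂ sin²(Δλ/2) = 0.000175
c = 2·arcsin(√a) = 0.026463 rad = 1.5162°

1.516°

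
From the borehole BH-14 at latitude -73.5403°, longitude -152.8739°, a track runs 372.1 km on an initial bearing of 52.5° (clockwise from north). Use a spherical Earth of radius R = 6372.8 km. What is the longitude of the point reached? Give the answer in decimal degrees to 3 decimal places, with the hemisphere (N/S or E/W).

144.563°W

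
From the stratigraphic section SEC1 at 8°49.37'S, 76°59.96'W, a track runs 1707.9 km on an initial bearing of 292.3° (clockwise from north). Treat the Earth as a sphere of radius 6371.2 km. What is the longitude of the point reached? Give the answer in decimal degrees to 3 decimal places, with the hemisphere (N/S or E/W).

91.202°W

SEC1: φ = -8.82283°, λ = -76.99933°
δ = d/R = 1707.9/6371.2 = 0.268066 rad
φ₂ = arcsin(sin φ₁ cos δ + cos φ₁ sin δ cos θ)
   = arcsin(-0.15338·0.96429 + 0.98817·0.26487·0.37946) = -2.78485°
λ₂ = λ₁ + atan2(sin θ sin δ cos φ₁, cos δ − sin φ₁ sin φ₂) = -91.20167°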